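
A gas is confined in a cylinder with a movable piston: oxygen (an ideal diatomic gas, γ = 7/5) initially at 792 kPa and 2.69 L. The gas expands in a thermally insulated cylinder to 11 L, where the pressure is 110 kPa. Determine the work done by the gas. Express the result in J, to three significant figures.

W ≈ 2300 J

Adiabatic: W = (P₁V₁ − P₂V₂)/(γ − 1) with γ = 7/5.
P₁V₁ = 2130 J, P₂V₂ = 1210 J.
W = (2130 − 1210) / 0.4 = 2301 J.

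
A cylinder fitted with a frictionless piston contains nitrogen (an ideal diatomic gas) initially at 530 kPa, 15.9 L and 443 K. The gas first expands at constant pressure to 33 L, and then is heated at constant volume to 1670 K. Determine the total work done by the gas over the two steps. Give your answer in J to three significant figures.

W_total ≈ 9060 J

Step 1 (isobaric): W = PΔV = (530 kPa)(33 − 15.9 L) = 9063 J.
Step 2 (isochoric): W = 0 (constant volume).
W_total = 9063 + 0 = 9063 J.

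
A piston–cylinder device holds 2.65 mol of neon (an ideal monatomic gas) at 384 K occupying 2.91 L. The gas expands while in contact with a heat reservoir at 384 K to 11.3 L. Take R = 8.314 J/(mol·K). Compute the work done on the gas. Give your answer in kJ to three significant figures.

W ≈ -11.5 kJ

Isothermal: W = nRT ln(V₂/V₁).
W = (2.65)(8.314)(384) × ln(11.3/2.91)
  = 8460 × 1.357
W_by_gas = 11478 J; work on gas = −W_by = -11478 J.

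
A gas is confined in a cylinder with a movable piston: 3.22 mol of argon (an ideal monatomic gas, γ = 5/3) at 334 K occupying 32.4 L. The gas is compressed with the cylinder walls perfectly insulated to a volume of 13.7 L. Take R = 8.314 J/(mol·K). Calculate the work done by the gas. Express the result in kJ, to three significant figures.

Adiabatic: TV^(γ−1) = const with γ = 5/3.
T₂ = T₁ (V₁/V₂)^(γ−1) = 334 × (32.4/13.7)^0.667 = 334 × 1.775 = 592.9 K.
W_by = nCᵥ(T₁ − T₂) = (3.22)(12.47)(334 − 592.9) = -10396 J.

W ≈ -10.4 kJ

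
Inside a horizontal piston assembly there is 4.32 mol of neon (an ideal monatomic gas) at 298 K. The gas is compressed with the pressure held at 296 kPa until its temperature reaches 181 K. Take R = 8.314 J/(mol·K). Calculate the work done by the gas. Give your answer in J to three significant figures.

Isobaric: W = P ΔV = nR ΔT.
W = (4.32)(8.314)(181 − 298) = -4202 J.

W ≈ -4200 J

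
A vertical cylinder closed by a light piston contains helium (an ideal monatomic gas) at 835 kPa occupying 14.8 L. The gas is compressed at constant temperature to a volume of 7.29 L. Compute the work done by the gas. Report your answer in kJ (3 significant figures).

W ≈ -8.75 kJ

Isothermal: W = nRT ln(V₂/V₁) = P₁V₁ ln(V₂/V₁).
P₁V₁ = (835 kPa)(14.8 L) = 12358 J.
W = 12358 × ln(7.29/14.8) = 12358 × -0.7081
W_by_gas = -8751 J.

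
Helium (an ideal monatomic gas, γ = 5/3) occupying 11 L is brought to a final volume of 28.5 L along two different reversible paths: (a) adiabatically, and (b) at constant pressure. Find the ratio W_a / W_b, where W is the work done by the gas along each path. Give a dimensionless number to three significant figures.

Path (a) adiabatic: W = P₁V₁(1 − (V₁/V₂)^(γ−1))/(γ−1) → W_a/(P₁V₁) = 0.7048.
Path (b) isobaric: W = P₁(V₂ − V₁) → W_b/(P₁V₁) = 1.591.
W_a / W_b = 0.7048 / 1.591 = 0.443.

W_a / W_b ≈ 0.443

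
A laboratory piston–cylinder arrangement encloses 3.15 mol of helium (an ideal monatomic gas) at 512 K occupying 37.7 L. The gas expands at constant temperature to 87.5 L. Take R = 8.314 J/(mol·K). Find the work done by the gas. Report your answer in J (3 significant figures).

W ≈ 11300 J

Isothermal: W = nRT ln(V₂/V₁).
W = (3.15)(8.314)(512) × ln(87.5/37.7)
  = 13409 × 0.842
W_by_gas = 11290 J.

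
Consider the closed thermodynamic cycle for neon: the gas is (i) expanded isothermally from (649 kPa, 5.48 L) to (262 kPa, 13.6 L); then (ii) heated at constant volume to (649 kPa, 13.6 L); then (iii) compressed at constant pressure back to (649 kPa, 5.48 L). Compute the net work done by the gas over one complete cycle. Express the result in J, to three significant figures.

Leg (i): W = PᵢVᵢ ln(V_f/Vᵢ) = (3557) ln(13.6/5.48) = 3233 J.
Leg (ii): W = 0.
Leg (iii): W = PΔV = (649)(5.48 − 13.6) = -5270 J.
W_net = 3233 − 5270 = -2037 J.

W_net ≈ -2040 J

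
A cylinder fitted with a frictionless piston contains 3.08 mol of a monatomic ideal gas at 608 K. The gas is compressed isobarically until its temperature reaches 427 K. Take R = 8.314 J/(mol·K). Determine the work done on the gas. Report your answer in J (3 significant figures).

Isobaric: W = P ΔV = nR ΔT.
W = (3.08)(8.314)(427 − 608) = -4635 J.
Work on gas = −W_by = 4635 J.

W ≈ 4630 J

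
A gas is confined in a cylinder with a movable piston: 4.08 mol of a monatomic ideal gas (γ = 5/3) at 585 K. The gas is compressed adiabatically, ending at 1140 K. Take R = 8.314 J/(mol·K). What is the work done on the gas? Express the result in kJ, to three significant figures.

Adiabatic ⇒ Q = 0, so W_by = −ΔU = nCᵥ(T₁ − T₂).
Cᵥ = 3R/2 = 12.47 J/(mol·K).
W = (4.08)(12.47)(585 − 1140) = -28239 J.
Work on gas = −W_by = 28239 J.

W ≈ 28.2 kJ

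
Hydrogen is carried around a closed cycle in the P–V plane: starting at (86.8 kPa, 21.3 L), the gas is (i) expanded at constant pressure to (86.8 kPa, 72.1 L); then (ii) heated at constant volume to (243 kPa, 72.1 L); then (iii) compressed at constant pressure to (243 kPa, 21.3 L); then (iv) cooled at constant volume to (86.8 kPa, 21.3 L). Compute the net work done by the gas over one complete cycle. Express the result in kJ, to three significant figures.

W_net ≈ -7.93 kJ

Constant-volume legs do no work.
W(i) = (86.8)(72.1 − 21.3) = 4409 J; W(iii) = (243)(21.3 − 72.1) = -12344 J.
W_net = 4409 − 12344 = -7935 J (the counter-clockwise enclosed area).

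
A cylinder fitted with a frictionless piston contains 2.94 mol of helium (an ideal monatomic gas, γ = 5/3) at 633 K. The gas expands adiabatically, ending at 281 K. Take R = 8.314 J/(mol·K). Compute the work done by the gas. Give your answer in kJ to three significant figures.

W ≈ 12.9 kJ

Adiabatic ⇒ Q = 0, so W_by = −ΔU = nCᵥ(T₁ − T₂).
Cᵥ = 3R/2 = 12.47 J/(mol·K).
W = (2.94)(12.47)(633 − 281) = 12906 J.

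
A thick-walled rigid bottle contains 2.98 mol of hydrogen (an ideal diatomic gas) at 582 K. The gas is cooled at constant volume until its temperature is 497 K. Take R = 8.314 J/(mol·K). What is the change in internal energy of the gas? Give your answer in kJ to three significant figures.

ΔU ≈ -5.26 kJ

Constant volume ⇒ W = 0, so Q = ΔU = nCᵥΔT with Cᵥ = 5R/2 = 20.79 J/(mol·K).
ΔU = (2.98)(20.79)(497 − 582) = -5265 J.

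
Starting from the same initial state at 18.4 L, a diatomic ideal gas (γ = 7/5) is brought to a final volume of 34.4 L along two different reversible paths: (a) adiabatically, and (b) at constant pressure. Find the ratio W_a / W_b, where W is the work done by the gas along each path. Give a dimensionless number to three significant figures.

W_a / W_b ≈ 0.637

Path (a) adiabatic: W = P₁V₁(1 − (V₁/V₂)^(γ−1))/(γ−1) → W_a/(P₁V₁) = 0.5535.
Path (b) isobaric: W = P₁(V₂ − V₁) → W_b/(P₁V₁) = 0.8696.
W_a / W_b = 0.5535 / 0.8696 = 0.6366.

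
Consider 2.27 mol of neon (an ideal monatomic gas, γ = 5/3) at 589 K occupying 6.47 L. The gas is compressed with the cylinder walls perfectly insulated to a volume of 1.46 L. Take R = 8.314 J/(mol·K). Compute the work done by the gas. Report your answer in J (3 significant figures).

W ≈ -28300 J

Adiabatic: TV^(γ−1) = const with γ = 5/3.
T₂ = T₁ (V₁/V₂)^(γ−1) = 589 × (6.47/1.46)^0.667 = 589 × 2.698 = 1589 K.
W_by = nCᵥ(T₁ − T₂) = (2.27)(12.47)(589 − 1589) = -28312 J.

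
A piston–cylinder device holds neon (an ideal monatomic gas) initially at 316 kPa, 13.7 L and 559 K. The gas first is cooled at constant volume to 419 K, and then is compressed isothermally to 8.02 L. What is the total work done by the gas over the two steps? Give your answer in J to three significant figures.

Step 1 (isochoric): W = 0 (constant volume).
After step 1: P = 236.9 kPa (V unchanged).
Step 2 (isothermal): W = P₁V₁ ln(V₂/V₁) = (3245) ln(8.02/13.7) = -1738 J.
W_total = 0 − 1738 = -1738 J.

W_total ≈ -1740 J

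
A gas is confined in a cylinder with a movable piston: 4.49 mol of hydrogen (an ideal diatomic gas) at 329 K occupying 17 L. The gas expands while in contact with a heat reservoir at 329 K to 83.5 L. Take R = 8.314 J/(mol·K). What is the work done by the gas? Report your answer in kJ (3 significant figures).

W ≈ 19.5 kJ

Isothermal: W = nRT ln(V₂/V₁).
W = (4.49)(8.314)(329) × ln(83.5/17)
  = 12282 × 1.592
W_by_gas = 19548 J.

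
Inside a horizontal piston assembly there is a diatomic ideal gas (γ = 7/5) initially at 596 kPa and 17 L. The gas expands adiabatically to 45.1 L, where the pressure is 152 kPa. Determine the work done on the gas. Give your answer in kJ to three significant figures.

Adiabatic: W = (P₁V₁ − P₂V₂)/(γ − 1) with γ = 7/5.
P₁V₁ = 10132 J, P₂V₂ = 6855 J.
W = (10132 − 6855) / 0.4 = 8192 J.
Work on gas = −W_by = -8192 J.

W ≈ -8.19 kJ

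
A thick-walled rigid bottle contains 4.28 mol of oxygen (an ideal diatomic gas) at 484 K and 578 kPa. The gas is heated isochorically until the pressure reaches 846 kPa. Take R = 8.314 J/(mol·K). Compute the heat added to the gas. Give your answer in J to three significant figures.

Q ≈ 20000 J

Constant volume ⇒ W = 0, so Q = ΔU = nCᵥΔT with Cᵥ = 5R/2 = 20.79 J/(mol·K).
At constant V, T₂/T₁ = P₂/P₁ ⇒ ΔT = T₁(P₂/P₁ − 1) = 484·(846/578 − 1) = 224.4 K.
ΔU = (4.28)(20.79)(224.4) = 19964 J.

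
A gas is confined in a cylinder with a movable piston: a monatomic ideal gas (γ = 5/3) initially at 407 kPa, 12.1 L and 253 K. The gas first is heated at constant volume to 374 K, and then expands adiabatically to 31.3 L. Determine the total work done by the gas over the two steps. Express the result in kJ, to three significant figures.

Step 1 (isochoric): W = 0 (constant volume).
After step 1: P = 601.7 kPa (V unchanged).
Step 2 (adiabatic): W = (P₁V₁ − P₂V₂)/(γ−1) = (7280 − 3863)/0.667 = 5125 J.
W_total = 0 + 5125 = 5125 J.

W_total ≈ 5.13 kJ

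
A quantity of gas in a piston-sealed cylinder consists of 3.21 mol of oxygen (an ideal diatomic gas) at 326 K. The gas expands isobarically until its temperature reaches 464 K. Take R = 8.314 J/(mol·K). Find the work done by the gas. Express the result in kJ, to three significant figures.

W ≈ 3.68 kJ

Isobaric: W = P ΔV = nR ΔT.
W = (3.21)(8.314)(464 − 326) = 3683 J.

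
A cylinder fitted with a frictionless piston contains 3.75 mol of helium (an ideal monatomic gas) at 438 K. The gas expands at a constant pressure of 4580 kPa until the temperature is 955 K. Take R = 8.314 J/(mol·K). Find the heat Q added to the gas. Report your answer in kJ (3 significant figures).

Q ≈ 40.3 kJ

Isobaric: W = nRΔT = (3.75)(8.314)(517) = 16119 J.
ΔU = nCᵥΔT with Cᵥ = 3R/2: ΔU = (3.75)(12.47)(517) = 24178 J.
Q = ΔU + W = 24178 + 16119 = 40297 J.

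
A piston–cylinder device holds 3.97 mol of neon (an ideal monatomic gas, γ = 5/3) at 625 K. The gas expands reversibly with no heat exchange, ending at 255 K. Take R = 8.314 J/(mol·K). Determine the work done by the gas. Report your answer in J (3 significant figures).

W ≈ 18300 J

Adiabatic ⇒ Q = 0, so W_by = −ΔU = nCᵥ(T₁ − T₂).
Cᵥ = 3R/2 = 12.47 J/(mol·K).
W = (3.97)(12.47)(625 − 255) = 18319 J.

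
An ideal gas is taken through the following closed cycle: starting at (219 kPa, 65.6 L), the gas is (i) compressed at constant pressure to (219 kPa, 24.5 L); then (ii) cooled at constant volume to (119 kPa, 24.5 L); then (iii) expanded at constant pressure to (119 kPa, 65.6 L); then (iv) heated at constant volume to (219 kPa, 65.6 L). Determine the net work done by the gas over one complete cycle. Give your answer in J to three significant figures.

Constant-volume legs do no work.
W(i) = (219)(24.5 − 65.6) = -9001 J; W(iii) = (119)(65.6 − 24.5) = 4891 J.
W_net = -9001 + 4891 = -4110 J (the counter-clockwise enclosed area).

W_net ≈ -4110 J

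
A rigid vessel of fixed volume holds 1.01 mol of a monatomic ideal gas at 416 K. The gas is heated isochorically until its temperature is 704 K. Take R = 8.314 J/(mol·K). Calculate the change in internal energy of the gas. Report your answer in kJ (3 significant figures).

Constant volume ⇒ W = 0, so Q = ΔU = nCᵥΔT with Cᵥ = 3R/2 = 12.47 J/(mol·K).
ΔU = (1.01)(12.47)(704 − 416) = 3628 J.

ΔU ≈ 3.63 kJ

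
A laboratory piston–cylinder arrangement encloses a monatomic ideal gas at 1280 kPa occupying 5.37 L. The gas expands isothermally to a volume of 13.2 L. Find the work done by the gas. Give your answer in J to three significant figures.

W ≈ 6180 J

Isothermal: W = nRT ln(V₂/V₁) = P₁V₁ ln(V₂/V₁).
P₁V₁ = (1280 kPa)(5.37 L) = 6874 J.
W = 6874 × ln(13.2/5.37) = 6874 × 0.8994
W_by_gas = 6182 J.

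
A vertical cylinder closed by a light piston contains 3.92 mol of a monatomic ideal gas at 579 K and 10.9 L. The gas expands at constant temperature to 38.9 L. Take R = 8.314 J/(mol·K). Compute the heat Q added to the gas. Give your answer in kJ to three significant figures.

Q ≈ 24.0 kJ

Isothermal ⇒ ΔU = 0, so Q = W = nRT ln(V₂/V₁).
Q = (3.92)(8.314)(579) ln(38.9/10.9) = 18870 × 1.272 = 24007 J.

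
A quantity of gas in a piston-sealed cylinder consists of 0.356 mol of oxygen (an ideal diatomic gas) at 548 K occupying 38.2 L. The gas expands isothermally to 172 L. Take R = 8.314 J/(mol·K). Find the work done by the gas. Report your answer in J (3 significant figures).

W ≈ 2440 J

Isothermal: W = nRT ln(V₂/V₁).
W = (0.356)(8.314)(548) × ln(172/38.2)
  = 1622 × 1.505
W_by_gas = 2440 J.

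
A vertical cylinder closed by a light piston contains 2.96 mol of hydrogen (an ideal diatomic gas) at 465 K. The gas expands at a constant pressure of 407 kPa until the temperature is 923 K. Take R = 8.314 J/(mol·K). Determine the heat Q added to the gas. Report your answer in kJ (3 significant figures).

Isobaric: W = nRΔT = (2.96)(8.314)(458) = 11271 J.
ΔU = nCᵥΔT with Cᵥ = 5R/2: ΔU = (2.96)(20.79)(458) = 28178 J.
Q = ΔU + W = 28178 + 11271 = 39449 J.

Q ≈ 39.4 kJ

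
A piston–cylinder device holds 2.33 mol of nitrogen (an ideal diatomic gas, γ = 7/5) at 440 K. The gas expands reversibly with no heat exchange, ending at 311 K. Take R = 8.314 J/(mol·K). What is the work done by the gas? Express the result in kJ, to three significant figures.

W ≈ 6.25 kJ

Adiabatic ⇒ Q = 0, so W_by = −ΔU = nCᵥ(T₁ − T₂).
Cᵥ = 5R/2 = 20.79 J/(mol·K).
W = (2.33)(20.79)(440 − 311) = 6247 J.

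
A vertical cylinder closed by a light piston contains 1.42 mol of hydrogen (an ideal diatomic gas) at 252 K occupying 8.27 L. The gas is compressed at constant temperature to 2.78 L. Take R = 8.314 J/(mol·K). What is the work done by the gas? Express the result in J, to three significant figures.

Isothermal: W = nRT ln(V₂/V₁).
W = (1.42)(8.314)(252) × ln(2.78/8.27)
  = 2975 × -1.09
W_by_gas = -3243 J.

W ≈ -3240 J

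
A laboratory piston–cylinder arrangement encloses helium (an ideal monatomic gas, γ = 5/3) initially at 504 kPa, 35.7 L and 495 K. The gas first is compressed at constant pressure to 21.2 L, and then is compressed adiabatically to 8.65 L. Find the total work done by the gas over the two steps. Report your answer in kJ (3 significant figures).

Step 1 (isobaric): W = PΔV = (504 kPa)(21.2 − 35.7 L) = -7308 J.
After step 1: P = 504 kPa, V = 21.2 L, T = 293.9 K.
Step 2 (adiabatic): W = (P₁V₁ − P₂V₂)/(γ−1) = (10685 − 19423)/0.667 = -13107 J.
W_total = -7308 − 13107 = -20415 J.

W_total ≈ -20.4 kJ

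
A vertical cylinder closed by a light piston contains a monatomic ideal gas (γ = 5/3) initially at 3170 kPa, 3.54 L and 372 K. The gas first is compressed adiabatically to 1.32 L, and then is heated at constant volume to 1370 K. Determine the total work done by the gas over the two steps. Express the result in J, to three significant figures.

W_total ≈ -15700 J

Step 1 (adiabatic): W = (P₁V₁ − P₂V₂)/(γ−1) = (11222 − 21661)/0.667 = -15659 J.
Step 2 (isochoric): W = 0 (constant volume).
W_total = -15659 + 0 = -15659 J.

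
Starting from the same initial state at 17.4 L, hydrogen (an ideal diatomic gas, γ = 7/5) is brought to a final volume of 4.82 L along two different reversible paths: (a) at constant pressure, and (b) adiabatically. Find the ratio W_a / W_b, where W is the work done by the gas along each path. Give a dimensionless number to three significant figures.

W_a / W_b ≈ 0.431

Path (a) isobaric: W = P₁(V₂ − V₁) → W_a/(P₁V₁) = -0.723.
Path (b) adiabatic: W = P₁V₁(1 − (V₁/V₂)^(γ−1))/(γ−1) → W_b/(P₁V₁) = -1.678.
W_a / W_b = -0.723 / -1.678 = 0.4309.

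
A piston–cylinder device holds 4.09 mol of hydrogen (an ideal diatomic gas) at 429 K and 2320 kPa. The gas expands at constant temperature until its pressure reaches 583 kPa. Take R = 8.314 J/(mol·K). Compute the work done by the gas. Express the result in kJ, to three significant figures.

W ≈ 20.1 kJ

Isothermal process: W = nRT ln(V₂/V₁) = nRT ln(P₁/P₂).
W = (4.09)(8.314)(429) × ln(2320/583)
  = 14588 × ln(3.979) = 14588 × 1.381
W_by_gas = 20148 J.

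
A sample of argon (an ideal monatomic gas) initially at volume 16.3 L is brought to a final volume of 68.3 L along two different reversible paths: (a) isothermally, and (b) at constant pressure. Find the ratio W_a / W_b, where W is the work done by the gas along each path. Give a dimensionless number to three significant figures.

W_a / W_b ≈ 0.449

Path (a) isothermal: W = P₁V₁ ln(V₂/V₁) → W_a/(P₁V₁) = 1.433.
Path (b) isobaric: W = P₁(V₂ − V₁) → W_b/(P₁V₁) = 3.19.
W_a / W_b = 1.433 / 3.19 = 0.4491.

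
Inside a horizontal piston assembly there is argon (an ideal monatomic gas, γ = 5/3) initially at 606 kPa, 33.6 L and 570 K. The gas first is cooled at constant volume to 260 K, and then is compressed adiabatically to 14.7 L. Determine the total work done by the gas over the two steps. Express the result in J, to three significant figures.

W_total ≈ -10200 J

Step 1 (isochoric): W = 0 (constant volume).
After step 1: P = 276.4 kPa (V unchanged).
Step 2 (adiabatic): W = (P₁V₁ − P₂V₂)/(γ−1) = (9288 − 16116)/0.667 = -10242 J.
W_total = 0 − 10242 = -10242 J.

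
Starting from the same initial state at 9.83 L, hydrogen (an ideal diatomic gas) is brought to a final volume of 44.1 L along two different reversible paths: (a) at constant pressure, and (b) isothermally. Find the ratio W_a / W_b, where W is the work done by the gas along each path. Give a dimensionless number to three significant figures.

Path (a) isobaric: W = P₁(V₂ − V₁) → W_a/(P₁V₁) = 3.486.
Path (b) isothermal: W = P₁V₁ ln(V₂/V₁) → W_b/(P₁V₁) = 1.501.
W_a / W_b = 3.486 / 1.501 = 2.323.

W_a / W_b ≈ 2.32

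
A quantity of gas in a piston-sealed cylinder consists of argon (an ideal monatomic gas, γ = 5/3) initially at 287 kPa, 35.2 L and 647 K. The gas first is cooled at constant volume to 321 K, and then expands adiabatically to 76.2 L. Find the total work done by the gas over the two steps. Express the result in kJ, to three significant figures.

W_total ≈ 3.03 kJ

Step 1 (isochoric): W = 0 (constant volume).
After step 1: P = 142.4 kPa (V unchanged).
Step 2 (adiabatic): W = (P₁V₁ − P₂V₂)/(γ−1) = (5012 − 2995)/0.667 = 3026 J.
W_total = 0 + 3026 = 3026 J.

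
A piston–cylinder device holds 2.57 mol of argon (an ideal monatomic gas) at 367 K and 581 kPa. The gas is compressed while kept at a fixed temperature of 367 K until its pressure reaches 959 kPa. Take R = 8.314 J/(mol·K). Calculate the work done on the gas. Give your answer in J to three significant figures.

W ≈ 3930 J

Isothermal process: W = nRT ln(V₂/V₁) = nRT ln(P₁/P₂).
W = (2.57)(8.314)(367) × ln(581/959)
  = 7842 × ln(0.6058) = 7842 × -0.5011
W_by_gas = -3930 J; work on gas = −W_by = 3930 J.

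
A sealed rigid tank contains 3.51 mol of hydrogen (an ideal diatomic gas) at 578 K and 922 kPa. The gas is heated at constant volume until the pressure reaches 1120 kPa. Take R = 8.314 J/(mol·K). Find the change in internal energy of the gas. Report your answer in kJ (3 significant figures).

ΔU ≈ 9.06 kJ

Constant volume ⇒ W = 0, so Q = ΔU = nCᵥΔT with Cᵥ = 5R/2 = 20.79 J/(mol·K).
At constant V, T₂/T₁ = P₂/P₁ ⇒ ΔT = T₁(P₂/P₁ − 1) = 578·(1120/922 − 1) = 124.1 K.
ΔU = (3.51)(20.79)(124.1) = 9056 J.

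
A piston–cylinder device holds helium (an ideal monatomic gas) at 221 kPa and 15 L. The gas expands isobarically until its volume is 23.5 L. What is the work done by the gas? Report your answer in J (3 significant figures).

Isobaric: W = P ΔV.
W = (221 kPa)(23.5 − 15 L) = (221)(8.5) = 1878 J.

W ≈ 1880 J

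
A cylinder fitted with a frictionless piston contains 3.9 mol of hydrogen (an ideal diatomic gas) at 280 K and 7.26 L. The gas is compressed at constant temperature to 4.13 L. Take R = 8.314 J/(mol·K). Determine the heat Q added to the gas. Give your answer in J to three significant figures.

Q ≈ -5120 J

Isothermal ⇒ ΔU = 0, so Q = W = nRT ln(V₂/V₁).
Q = (3.9)(8.314)(280) ln(4.13/7.26) = 9079 × -0.5641 = -5121 J.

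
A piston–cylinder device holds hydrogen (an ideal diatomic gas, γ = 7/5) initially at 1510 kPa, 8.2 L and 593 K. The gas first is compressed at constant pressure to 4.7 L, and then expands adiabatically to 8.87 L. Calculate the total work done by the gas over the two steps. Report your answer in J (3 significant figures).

W_total ≈ -1300 J

Step 1 (isobaric): W = PΔV = (1510 kPa)(4.7 − 8.2 L) = -5285 J.
After step 1: P = 1510 kPa, V = 4.7 L, T = 339.9 K.
Step 2 (adiabatic): W = (P₁V₁ − P₂V₂)/(γ−1) = (7097 − 5505)/0.4 = 3980 J.
W_total = -5285 + 3980 = -1305 J.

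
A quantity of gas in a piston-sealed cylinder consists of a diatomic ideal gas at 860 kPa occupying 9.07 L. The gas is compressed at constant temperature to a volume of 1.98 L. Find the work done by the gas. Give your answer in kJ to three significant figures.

W ≈ -11.9 kJ

Isothermal: W = nRT ln(V₂/V₁) = P₁V₁ ln(V₂/V₁).
P₁V₁ = (860 kPa)(9.07 L) = 7800 J.
W = 7800 × ln(1.98/9.07) = 7800 × -1.522
W_by_gas = -11871 J.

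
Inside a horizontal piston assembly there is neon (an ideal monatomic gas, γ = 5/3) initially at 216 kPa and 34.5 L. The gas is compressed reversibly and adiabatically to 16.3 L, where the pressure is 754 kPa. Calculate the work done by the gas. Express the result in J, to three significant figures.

W ≈ -7260 J

Adiabatic: W = (P₁V₁ − P₂V₂)/(γ − 1) with γ = 5/3.
P₁V₁ = 7452 J, P₂V₂ = 12290 J.
W = (7452 − 12290) / 0.6667 = -7257 J.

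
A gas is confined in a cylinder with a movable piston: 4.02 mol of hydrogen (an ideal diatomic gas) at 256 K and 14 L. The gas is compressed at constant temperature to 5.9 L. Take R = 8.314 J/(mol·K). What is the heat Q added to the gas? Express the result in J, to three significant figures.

Q ≈ -7390 J

Isothermal ⇒ ΔU = 0, so Q = W = nRT ln(V₂/V₁).
Q = (4.02)(8.314)(256) ln(5.9/14) = 8556 × -0.8641 = -7393 J.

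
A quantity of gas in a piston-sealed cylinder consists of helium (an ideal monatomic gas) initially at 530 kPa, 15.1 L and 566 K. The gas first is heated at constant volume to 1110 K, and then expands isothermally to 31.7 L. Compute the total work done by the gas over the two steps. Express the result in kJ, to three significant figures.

W_total ≈ 11.6 kJ

Step 1 (isochoric): W = 0 (constant volume).
After step 1: P = 1039 kPa (V unchanged).
Step 2 (isothermal): W = P₁V₁ ln(V₂/V₁) = (15695) ln(31.7/15.1) = 11640 J.
W_total = 0 + 11640 = 11640 J.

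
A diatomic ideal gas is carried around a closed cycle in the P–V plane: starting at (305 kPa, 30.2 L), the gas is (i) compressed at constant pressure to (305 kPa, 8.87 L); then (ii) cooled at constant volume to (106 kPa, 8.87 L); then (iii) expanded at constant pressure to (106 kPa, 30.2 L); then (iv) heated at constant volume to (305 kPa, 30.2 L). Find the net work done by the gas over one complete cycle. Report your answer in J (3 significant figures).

W_net ≈ -4240 J

Constant-volume legs do no work.
W(i) = (305)(8.87 − 30.2) = -6506 J; W(iii) = (106)(30.2 − 8.87) = 2261 J.
W_net = -6506 + 2261 = -4245 J (the counter-clockwise enclosed area).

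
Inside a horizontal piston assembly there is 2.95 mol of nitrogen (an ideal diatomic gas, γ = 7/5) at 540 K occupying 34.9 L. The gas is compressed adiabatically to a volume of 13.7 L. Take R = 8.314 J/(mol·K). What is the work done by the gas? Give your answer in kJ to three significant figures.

Adiabatic: TV^(γ−1) = const with γ = 7/5.
T₂ = T₁ (V₁/V₂)^(γ−1) = 540 × (34.9/13.7)^0.4 = 540 × 1.454 = 784.9 K.
W_by = nCᵥ(T₁ − T₂) = (2.95)(20.79)(540 − 784.9) = -15019 J.

W ≈ -15.0 kJ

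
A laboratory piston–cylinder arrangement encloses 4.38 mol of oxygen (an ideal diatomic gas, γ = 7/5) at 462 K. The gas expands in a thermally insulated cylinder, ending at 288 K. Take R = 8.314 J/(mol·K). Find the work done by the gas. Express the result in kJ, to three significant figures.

Adiabatic ⇒ Q = 0, so W_by = −ΔU = nCᵥ(T₁ − T₂).
Cᵥ = 5R/2 = 20.79 J/(mol·K).
W = (4.38)(20.79)(462 − 288) = 15841 J.

W ≈ 15.8 kJ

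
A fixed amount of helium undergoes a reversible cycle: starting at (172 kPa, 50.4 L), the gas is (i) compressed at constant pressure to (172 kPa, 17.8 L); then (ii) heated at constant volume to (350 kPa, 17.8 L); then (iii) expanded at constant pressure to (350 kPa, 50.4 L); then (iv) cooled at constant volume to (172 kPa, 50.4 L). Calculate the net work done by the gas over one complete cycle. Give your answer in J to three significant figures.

W_net ≈ 5800 J

Constant-volume legs do no work.
W(i) = (172)(17.8 − 50.4) = -5607 J; W(iii) = (350)(50.4 − 17.8) = 11410 J.
W_net = -5607 + 11410 = 5803 J (the clockwise enclosed area).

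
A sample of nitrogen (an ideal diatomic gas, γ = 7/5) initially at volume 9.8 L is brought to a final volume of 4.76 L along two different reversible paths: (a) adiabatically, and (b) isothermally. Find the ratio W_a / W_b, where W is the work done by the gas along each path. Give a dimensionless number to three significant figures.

Path (a) adiabatic: W = P₁V₁(1 − (V₁/V₂)^(γ−1))/(γ−1) → W_a/(P₁V₁) = -0.8372.
Path (b) isothermal: W = P₁V₁ ln(V₂/V₁) → W_b/(P₁V₁) = -0.7221.
W_a / W_b = -0.8372 / -0.7221 = 1.159.

W_a / W_b ≈ 1.16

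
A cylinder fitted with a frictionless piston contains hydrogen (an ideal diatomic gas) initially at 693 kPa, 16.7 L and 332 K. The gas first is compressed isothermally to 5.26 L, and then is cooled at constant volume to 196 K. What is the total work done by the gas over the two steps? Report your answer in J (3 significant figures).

Step 1 (isothermal): W = P₁V₁ ln(V₂/V₁) = (11573) ln(5.26/16.7) = -13370 J.
Step 2 (isochoric): W = 0 (constant volume).
W_total = -13370 + 0 = -13370 J.

W_total ≈ -13400 J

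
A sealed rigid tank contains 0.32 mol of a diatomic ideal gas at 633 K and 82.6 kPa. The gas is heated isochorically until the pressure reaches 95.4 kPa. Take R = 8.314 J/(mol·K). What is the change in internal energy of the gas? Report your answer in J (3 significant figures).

ΔU ≈ 652 J

Constant volume ⇒ W = 0, so Q = ΔU = nCᵥΔT with Cᵥ = 5R/2 = 20.79 J/(mol·K).
At constant V, T₂/T₁ = P₂/P₁ ⇒ ΔT = T₁(P₂/P₁ − 1) = 633·(95.4/82.6 − 1) = 98.09 K.
ΔU = (0.32)(20.79)(98.09) = 652.4 J.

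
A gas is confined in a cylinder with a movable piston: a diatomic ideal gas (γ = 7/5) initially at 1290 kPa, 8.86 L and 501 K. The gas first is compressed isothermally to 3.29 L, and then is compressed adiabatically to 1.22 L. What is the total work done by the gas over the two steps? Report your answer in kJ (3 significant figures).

W_total ≈ -25.2 kJ

Step 1 (isothermal): W = P₁V₁ ln(V₂/V₁) = (11429) ln(3.29/8.86) = -11323 J.
After step 1: P = 3474 kPa, V = 3.29 L, T = 501 K.
Step 2 (adiabatic): W = (P₁V₁ − P₂V₂)/(γ−1) = (11429 − 16996)/0.4 = -13918 J.
W_total = -11323 − 13918 = -25240 J.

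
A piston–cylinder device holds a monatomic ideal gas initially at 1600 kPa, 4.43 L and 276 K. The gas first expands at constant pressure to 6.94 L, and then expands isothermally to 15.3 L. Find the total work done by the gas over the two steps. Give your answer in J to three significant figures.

Step 1 (isobaric): W = PΔV = (1600 kPa)(6.94 − 4.43 L) = 4016 J.
After step 1: P = 1600 kPa, V = 6.94 L, T = 432.4 K.
Step 2 (isothermal): W = P₁V₁ ln(V₂/V₁) = (11104) ln(15.3/6.94) = 8778 J.
W_total = 4016 + 8778 = 12794 J.

W_total ≈ 12800 J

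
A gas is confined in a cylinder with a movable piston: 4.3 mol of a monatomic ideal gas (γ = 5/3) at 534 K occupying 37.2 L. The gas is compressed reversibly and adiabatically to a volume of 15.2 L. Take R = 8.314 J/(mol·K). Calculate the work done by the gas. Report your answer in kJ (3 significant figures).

Adiabatic: TV^(γ−1) = const with γ = 5/3.
T₂ = T₁ (V₁/V₂)^(γ−1) = 534 × (37.2/15.2)^0.667 = 534 × 1.816 = 969.8 K.
W_by = nCᵥ(T₁ − T₂) = (4.3)(12.47)(534 − 969.8) = -23369 J.

W ≈ -23.4 kJ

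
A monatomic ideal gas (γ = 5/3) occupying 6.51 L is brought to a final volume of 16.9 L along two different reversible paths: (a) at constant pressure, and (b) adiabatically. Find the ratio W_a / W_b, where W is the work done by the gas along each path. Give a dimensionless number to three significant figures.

Path (a) isobaric: W = P₁(V₂ − V₁) → W_a/(P₁V₁) = 1.596.
Path (b) adiabatic: W = P₁V₁(1 − (V₁/V₂)^(γ−1))/(γ−1) → W_b/(P₁V₁) = 0.7059.
W_a / W_b = 1.596 / 0.7059 = 2.261.

W_a / W_b ≈ 2.26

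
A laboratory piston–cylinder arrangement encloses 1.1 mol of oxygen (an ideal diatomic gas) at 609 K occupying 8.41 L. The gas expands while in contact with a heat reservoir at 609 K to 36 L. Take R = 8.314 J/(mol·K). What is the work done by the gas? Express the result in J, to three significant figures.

W ≈ 8100 J

Isothermal: W = nRT ln(V₂/V₁).
W = (1.1)(8.314)(609) × ln(36/8.41)
  = 5570 × 1.454
W_by_gas = 8099 J.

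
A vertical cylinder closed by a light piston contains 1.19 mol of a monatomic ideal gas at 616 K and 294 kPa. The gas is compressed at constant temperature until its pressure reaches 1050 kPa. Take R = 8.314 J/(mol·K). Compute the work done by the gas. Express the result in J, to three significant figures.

W ≈ -7760 J

Isothermal process: W = nRT ln(V₂/V₁) = nRT ln(P₁/P₂).
W = (1.19)(8.314)(616) × ln(294/1050)
  = 6094 × ln(0.28) = 6094 × -1.273
W_by_gas = -7758 J.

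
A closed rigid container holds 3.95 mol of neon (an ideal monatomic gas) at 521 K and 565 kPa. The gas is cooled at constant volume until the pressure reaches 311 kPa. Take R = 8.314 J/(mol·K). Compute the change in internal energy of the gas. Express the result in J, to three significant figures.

Constant volume ⇒ W = 0, so Q = ΔU = nCᵥΔT with Cᵥ = 3R/2 = 12.47 J/(mol·K).
At constant V, T₂/T₁ = P₂/P₁ ⇒ ΔT = T₁(P₂/P₁ − 1) = 521·(311/565 − 1) = -234.2 K.
ΔU = (3.95)(12.47)(-234.2) = -11538 J.

ΔU ≈ -11500 J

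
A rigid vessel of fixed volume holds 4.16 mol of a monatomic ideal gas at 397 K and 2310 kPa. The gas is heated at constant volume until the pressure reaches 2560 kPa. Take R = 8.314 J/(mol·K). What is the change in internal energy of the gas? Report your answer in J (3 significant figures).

Constant volume ⇒ W = 0, so Q = ΔU = nCᵥΔT with Cᵥ = 3R/2 = 12.47 J/(mol·K).
At constant V, T₂/T₁ = P₂/P₁ ⇒ ΔT = T₁(P₂/P₁ − 1) = 397·(2560/2310 − 1) = 42.97 K.
ΔU = (4.16)(12.47)(42.97) = 2229 J.

ΔU ≈ 2230 J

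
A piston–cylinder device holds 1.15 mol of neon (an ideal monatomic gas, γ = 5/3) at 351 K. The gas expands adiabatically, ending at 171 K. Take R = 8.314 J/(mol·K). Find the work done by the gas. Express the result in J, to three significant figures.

Adiabatic ⇒ Q = 0, so W_by = −ΔU = nCᵥ(T₁ − T₂).
Cᵥ = 3R/2 = 12.47 J/(mol·K).
W = (1.15)(12.47)(351 − 171) = 2581 J.

W ≈ 2580 J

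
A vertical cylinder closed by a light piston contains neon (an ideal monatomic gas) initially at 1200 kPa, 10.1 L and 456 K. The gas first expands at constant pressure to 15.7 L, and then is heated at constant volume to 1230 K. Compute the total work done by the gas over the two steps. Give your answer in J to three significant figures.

W_total ≈ 6720 J

Step 1 (isobaric): W = PΔV = (1200 kPa)(15.7 − 10.1 L) = 6720 J.
Step 2 (isochoric): W = 0 (constant volume).
W_total = 6720 + 0 = 6720 J.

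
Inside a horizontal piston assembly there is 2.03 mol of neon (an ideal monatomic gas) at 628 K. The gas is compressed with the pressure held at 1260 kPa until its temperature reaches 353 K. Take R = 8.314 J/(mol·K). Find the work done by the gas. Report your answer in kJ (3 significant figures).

Isobaric: W = P ΔV = nR ΔT.
W = (2.03)(8.314)(353 − 628) = -4641 J.

W ≈ -4.64 kJ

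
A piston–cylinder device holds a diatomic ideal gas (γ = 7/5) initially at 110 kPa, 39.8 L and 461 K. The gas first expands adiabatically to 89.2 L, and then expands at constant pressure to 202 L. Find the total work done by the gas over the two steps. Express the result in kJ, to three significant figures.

W_total ≈ 7.03 kJ

Step 1 (adiabatic): W = (P₁V₁ − P₂V₂)/(γ−1) = (4378 − 3170)/0.4 = 3020 J.
After step 1: P = 35.54 kPa, V = 89.2 L, T = 333.8 K.
Step 2 (isobaric): W = PΔV = (35.54 kPa)(202 − 89.2 L) = 4009 J.
W_total = 3020 + 4009 = 7028 J.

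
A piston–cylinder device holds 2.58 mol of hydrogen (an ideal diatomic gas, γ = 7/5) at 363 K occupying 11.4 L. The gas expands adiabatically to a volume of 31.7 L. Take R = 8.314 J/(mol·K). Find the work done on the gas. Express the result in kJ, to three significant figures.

W ≈ -6.54 kJ

Adiabatic: TV^(γ−1) = const with γ = 7/5.
T₂ = T₁ (V₁/V₂)^(γ−1) = 363 × (11.4/31.7)^0.4 = 363 × 0.6643 = 241.1 K.
W_by = nCᵥ(T₁ − T₂) = (2.58)(20.79)(363 − 241.1) = 6536 J.
Work on gas = −W_by = -6536 J.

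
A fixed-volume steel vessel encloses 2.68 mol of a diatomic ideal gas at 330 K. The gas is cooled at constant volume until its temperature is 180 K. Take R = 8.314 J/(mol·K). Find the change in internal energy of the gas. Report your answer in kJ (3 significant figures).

ΔU ≈ -8.36 kJ

Constant volume ⇒ W = 0, so Q = ΔU = nCᵥΔT with Cᵥ = 5R/2 = 20.79 J/(mol·K).
ΔU = (2.68)(20.79)(180 − 330) = -8356 J.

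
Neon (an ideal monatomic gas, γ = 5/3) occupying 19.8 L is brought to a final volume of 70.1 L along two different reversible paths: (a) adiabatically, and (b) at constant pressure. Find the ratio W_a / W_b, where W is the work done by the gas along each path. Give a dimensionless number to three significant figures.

W_a / W_b ≈ 0.336

Path (a) adiabatic: W = P₁V₁(1 − (V₁/V₂)^(γ−1))/(γ−1) → W_a/(P₁V₁) = 0.8543.
Path (b) isobaric: W = P₁(V₂ − V₁) → W_b/(P₁V₁) = 2.54.
W_a / W_b = 0.8543 / 2.54 = 0.3363.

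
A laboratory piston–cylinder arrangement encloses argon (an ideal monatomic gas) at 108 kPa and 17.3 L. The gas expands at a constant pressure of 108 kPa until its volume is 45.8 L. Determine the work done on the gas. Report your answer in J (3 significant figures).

W ≈ -3080 J

Isobaric: W = P ΔV.
W = (108 kPa)(45.8 − 17.3 L) = (108)(28.5) = 3078 J.
Work on gas = −W_by = -3078 J.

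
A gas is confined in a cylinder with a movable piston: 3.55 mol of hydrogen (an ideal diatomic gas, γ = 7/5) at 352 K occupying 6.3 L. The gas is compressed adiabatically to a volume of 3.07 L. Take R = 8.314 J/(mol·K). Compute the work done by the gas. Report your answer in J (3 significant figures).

Adiabatic: TV^(γ−1) = const with γ = 7/5.
T₂ = T₁ (V₁/V₂)^(γ−1) = 352 × (6.3/3.07)^0.4 = 352 × 1.333 = 469.3 K.
W_by = nCᵥ(T₁ − T₂) = (3.55)(20.79)(352 − 469.3) = -8653 J.

W ≈ -8650 J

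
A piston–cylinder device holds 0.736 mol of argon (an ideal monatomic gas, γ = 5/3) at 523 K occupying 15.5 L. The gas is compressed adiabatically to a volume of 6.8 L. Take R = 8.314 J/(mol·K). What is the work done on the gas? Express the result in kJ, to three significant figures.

W ≈ 3.51 kJ

Adiabatic: TV^(γ−1) = const with γ = 5/3.
T₂ = T₁ (V₁/V₂)^(γ−1) = 523 × (15.5/6.8)^0.667 = 523 × 1.732 = 905.8 K.
W_by = nCᵥ(T₁ − T₂) = (0.736)(12.47)(523 − 905.8) = -3514 J.
Work on gas = −W_by = 3514 J.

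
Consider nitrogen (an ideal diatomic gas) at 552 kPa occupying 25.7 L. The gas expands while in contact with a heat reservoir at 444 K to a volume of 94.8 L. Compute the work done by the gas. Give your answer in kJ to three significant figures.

Isothermal: W = nRT ln(V₂/V₁) = P₁V₁ ln(V₂/V₁).
P₁V₁ = (552 kPa)(25.7 L) = 14186 J.
W = 14186 × ln(94.8/25.7) = 14186 × 1.305
W_by_gas = 18517 J.

W ≈ 18.5 kJ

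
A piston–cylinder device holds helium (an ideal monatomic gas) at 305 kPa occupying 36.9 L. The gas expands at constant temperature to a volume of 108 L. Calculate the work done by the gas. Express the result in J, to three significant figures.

Isothermal: W = nRT ln(V₂/V₁) = P₁V₁ ln(V₂/V₁).
P₁V₁ = (305 kPa)(36.9 L) = 11254 J.
W = 11254 × ln(108/36.9) = 11254 × 1.074
W_by_gas = 12086 J.

W ≈ 12100 J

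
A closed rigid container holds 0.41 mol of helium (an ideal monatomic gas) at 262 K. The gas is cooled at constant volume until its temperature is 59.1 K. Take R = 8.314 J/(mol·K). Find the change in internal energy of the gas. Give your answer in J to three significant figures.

Constant volume ⇒ W = 0, so Q = ΔU = nCᵥΔT with Cᵥ = 3R/2 = 12.47 J/(mol·K).
ΔU = (0.41)(12.47)(59.1 − 262) = -1037 J.

ΔU ≈ -1040 J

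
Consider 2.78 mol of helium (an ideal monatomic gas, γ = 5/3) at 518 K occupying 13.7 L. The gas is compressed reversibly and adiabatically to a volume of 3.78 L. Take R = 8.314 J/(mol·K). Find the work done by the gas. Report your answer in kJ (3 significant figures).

W ≈ -24.4 kJ

Adiabatic: TV^(γ−1) = const with γ = 5/3.
T₂ = T₁ (V₁/V₂)^(γ−1) = 518 × (13.7/3.78)^0.667 = 518 × 2.359 = 1222 K.
W_by = nCᵥ(T₁ − T₂) = (2.78)(12.47)(518 − 1222) = -24415 J.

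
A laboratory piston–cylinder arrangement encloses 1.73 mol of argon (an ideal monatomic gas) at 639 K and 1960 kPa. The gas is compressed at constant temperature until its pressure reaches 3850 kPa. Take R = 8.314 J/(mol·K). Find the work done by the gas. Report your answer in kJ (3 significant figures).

W ≈ -6.21 kJ

Isothermal process: W = nRT ln(V₂/V₁) = nRT ln(P₁/P₂).
W = (1.73)(8.314)(639) × ln(1960/3850)
  = 9191 × ln(0.5091) = 9191 × -0.6751
W_by_gas = -6205 J.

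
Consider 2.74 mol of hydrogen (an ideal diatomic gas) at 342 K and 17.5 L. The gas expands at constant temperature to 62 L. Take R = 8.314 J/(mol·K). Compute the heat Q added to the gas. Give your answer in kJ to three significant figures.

Q ≈ 9.85 kJ

Isothermal ⇒ ΔU = 0, so Q = W = nRT ln(V₂/V₁).
Q = (2.74)(8.314)(342) ln(62/17.5) = 7791 × 1.265 = 9855 J.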